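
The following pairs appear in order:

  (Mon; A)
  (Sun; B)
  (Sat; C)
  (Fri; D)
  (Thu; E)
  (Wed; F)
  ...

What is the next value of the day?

Day — runs backward through the weekdays Mon→Sun: Mon, Sun, Sat, Fri, Thu, Wed → Tue.
Letter — letters move forward 1 place in the alphabet: A, B, C, D, E, F → G.

Tue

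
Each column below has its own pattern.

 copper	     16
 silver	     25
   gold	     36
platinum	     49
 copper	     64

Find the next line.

Metal goes copper, silver, gold, platinum, copper → silver (repeats copper → silver → gold → platinum).
For the second component, perfect squares: 4², 5², 6², …: 16, 25, 36, 49, 64 → 81.
Putting it together: silver  81.

silver  81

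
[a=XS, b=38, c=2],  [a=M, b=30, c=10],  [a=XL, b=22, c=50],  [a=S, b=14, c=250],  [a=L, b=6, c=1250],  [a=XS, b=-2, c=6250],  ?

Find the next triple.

A: repeats XS → M → XL → S → L, so XS, M, XL, S, L, XS → M.
For the b, −8 each step: 38, 30, 22, 14, 6, -2 → -10.
C: ×5 each step, so 2, 10, 50, 250, 1250, 6250 → 31250.
So the next triple is [a=M, b=-10, c=31250].

[a=M, b=-10, c=31250]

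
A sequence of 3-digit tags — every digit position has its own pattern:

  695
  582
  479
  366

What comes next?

253

First digit: −1 each step, mod 10, so 6, 5, 4, 3 → 2.
Second digit: −1 each step, mod 10; 9, 8, 7, 6 → 5.
Third digit — −3 each step, mod 10: 5, 2, 9, 6 → 3.
So the next tag is 253.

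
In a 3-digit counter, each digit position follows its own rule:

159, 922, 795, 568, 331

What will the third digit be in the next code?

4

For the first digit, −2 each step, mod 10: 1, 9, 7, 5, 3 → 1.
Second digit — −3 each step, mod 10: 5, 2, 9, 6, 3 → 0.
Third digit: +3 each step, mod 10, so 9, 2, 5, 8, 1 → 4.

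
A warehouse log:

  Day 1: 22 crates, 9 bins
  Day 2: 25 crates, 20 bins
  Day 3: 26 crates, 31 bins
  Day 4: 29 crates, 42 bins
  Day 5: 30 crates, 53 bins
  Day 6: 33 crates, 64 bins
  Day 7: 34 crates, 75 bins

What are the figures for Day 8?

Crates: 22, 25, 26, 29, 30, 33, 34 → 37 (alternating steps +3, +1, +3, +1, …).
Bins: +11 each step, so 9, 20, 31, 42, 53, 64, 75 → 86.
Putting it together: 37 crates, 86 bins.

37 crates, 86 bins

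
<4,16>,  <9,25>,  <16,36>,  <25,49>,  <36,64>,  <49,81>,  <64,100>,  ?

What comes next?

For the first part, perfect squares: 2², 3², 4², …: 4, 9, 16, 25, 36, 49, 64 → 81.
For the second part, perfect squares: 4², 5², 6², …: 16, 25, 36, 49, 64, 81, 100 → 121.
So the next point is <81,121>.

<81,121>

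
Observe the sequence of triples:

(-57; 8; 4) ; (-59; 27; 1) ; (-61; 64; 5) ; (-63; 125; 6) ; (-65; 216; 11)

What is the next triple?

(-67; 343; 17)

First component: -57, -59, -61, -63, -65 → -67 (−2 each step).
Second component goes 8, 27, 64, 125, 216 → 343 (perfect cubes: 2³, 3³, 4³, …).
Third component: each term is the sum of the two before it, so 4, 1, 5, 6, 11 → 17.
So the next triple is (-67; 343; 17).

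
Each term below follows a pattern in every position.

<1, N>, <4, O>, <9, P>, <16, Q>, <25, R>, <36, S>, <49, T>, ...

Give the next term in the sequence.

First entry — perfect squares: 1², 2², 3², …: 1, 4, 9, 16, 25, 36, 49 → 64.
Letter — letters move forward 1 place in the alphabet: N, O, P, Q, R, S, T → U.
Putting it together: <64, U>.

<64, U>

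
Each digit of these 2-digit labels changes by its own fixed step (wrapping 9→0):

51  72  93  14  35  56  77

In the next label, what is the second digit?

Second digit — +1 each step, mod 10: 1, 2, 3, 4, 5, 6, 7 → 8.

8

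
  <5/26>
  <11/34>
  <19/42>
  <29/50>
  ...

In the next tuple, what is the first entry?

41

First entry: differences are 6, 8, 10, … (increasing by 2 each time), so 5, 11, 19, 29 → 41.
Second entry: +8 each step, so 26, 34, 42, 50 → 58.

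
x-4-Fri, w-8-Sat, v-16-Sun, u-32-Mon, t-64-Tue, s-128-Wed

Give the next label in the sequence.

r-256-Thu

For the letter, letters move back 1 place in the alphabet: x, w, v, u, t, s → r.
Second component goes 4, 8, 16, 32, 64, 128 → 256 (×2 each step).
Day: runs through the weekdays Mon→Sun, so Fri, Sat, Sun, Mon, Tue, Wed → Thu.
Putting it together: r-256-Thu.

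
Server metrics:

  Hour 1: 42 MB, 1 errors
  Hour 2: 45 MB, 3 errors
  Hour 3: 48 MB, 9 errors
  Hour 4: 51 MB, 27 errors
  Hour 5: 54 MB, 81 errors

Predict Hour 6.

MB: 42, 45, 48, 51, 54 → 57 (+3 each step).
Errors goes 1, 3, 9, 27, 81 → 243 (×3 each step).
So the next line is 57 MB, 243 errors.

57 MB, 243 errors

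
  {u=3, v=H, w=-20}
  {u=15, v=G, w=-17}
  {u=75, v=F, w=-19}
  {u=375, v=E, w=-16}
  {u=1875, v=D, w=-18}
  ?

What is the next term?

U goes 3, 15, 75, 375, 1875 → 9375 (×5 each step).
V: H, G, F, E, D → C (letters move back 1 place in the alphabet).
For the w, alternating steps +3, −2, +3, −2, …: -20, -17, -19, -16, -18 → -15.
Putting it together: {u=9375, v=C, w=-15}.

{u=9375, v=C, w=-15}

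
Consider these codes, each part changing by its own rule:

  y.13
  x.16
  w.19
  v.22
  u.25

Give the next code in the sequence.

Letter: letters move back 1 place in the alphabet, so y, x, w, v, u → t.
For the second component, +3 each step: 13, 16, 19, 22, 25 → 28.
Putting it together: t.28.

t.28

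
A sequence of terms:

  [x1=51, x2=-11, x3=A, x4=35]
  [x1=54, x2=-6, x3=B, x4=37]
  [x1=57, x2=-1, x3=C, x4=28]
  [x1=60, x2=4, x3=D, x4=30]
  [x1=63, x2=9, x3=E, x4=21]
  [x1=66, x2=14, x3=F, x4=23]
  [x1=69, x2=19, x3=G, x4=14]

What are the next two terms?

X1 goes 51, 54, 57, 60, 63, 66, 69 → 72 → 75 (+3 each step).
X2: -11, -6, -1, 4, 9, 14, 19 → 24 → 29 (+5 each step).
X3: letters move forward 1 place in the alphabet, so A, B, C, D, E, F, G → H → I.
For the x4, alternating steps +2, −9, +2, −9, …: 35, 37, 28, 30, 21, 23, 14 → 16 → 7.
Putting the parts together: [x1=72, x2=24, x3=H, x4=16] and then [x1=75, x2=29, x3=I, x4=7].

[x1=72, x2=24, x3=H, x4=16], [x1=75, x2=29, x3=I, x4=7]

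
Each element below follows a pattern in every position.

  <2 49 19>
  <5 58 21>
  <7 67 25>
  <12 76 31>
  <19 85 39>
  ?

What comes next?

<31 94 49>

First part — each term is the sum of the two before it: 2, 5, 7, 12, 19 → 31.
Second part goes 49, 58, 67, 76, 85 → 94 (+9 each step).
Third part: differences are 2, 4, 6, … (increasing by 2 each time), so 19, 21, 25, 31, 39 → 49.
Combining the parts gives <31 94 49>.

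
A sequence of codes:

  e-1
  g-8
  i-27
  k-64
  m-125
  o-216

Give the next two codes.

q-343, s-512

Letter: letters move forward 2 places in the alphabet; e, g, i, k, m, o → q → s.
Second component — perfect cubes: 1³, 2³, 3³, …: 1, 8, 27, 64, 125, 216 → 343 → 512.
Putting the parts together: q-343 and then s-512.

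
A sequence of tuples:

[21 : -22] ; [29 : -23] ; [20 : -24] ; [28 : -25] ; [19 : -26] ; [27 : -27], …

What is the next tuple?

First entry: alternating steps +8, −9, +8, −9, …, so 21, 29, 20, 28, 19, 27 → 18.
Second entry — −1 each step: -22, -23, -24, -25, -26, -27 → -28.
So the next tuple is [18 : -28].

[18 : -28]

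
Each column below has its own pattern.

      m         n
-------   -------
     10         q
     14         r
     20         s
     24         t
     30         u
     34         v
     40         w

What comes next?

Column m — alternating steps +4, +6, +4, +6, …: 10, 14, 20, 24, 30, 34, 40 → 44.
Column n: q, r, s, t, u, v, w → x (letters move forward 1 place in the alphabet).
So the next row is 44  x.

44  x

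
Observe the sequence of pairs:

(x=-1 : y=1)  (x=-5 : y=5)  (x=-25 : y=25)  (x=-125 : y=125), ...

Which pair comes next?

(x=-625 : y=625)

X goes -1, -5, -25, -125 → -625 (×5 each step).
Y: 1, 5, 25, 125 → 625 (always the negative of the x).
Putting it together: (x=-625 : y=625).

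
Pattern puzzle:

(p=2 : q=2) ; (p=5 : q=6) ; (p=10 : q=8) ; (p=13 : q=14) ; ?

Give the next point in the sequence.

P goes 2, 5, 10, 13 → 18 (alternating steps +3, +5, +3, +5, …).
Q: each term is the sum of the two before it; 2, 6, 8, 14 → 22.
Putting it together: (p=18 : q=22).

(p=18 : q=22)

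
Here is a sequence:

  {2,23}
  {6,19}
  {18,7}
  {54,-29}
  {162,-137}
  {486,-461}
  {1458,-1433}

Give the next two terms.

First component: ×3 each step, so 2, 6, 18, 54, 162, 486, 1458 → 4374 → 13122.
Second component — together with the first component always sums to 25: 23, 19, 7, -29, -137, -461, -1433 → -4349 → -13097.
Putting the parts together: {4374,-4349} and then {13122,-13097}.

{4374,-4349}, {13122,-13097}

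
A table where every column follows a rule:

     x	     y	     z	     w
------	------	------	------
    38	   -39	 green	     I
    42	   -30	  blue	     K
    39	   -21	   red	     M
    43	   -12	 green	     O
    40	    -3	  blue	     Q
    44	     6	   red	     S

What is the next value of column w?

U

Column w goes I, K, M, O, Q, S → U (letters move forward 2 places in the alphabet).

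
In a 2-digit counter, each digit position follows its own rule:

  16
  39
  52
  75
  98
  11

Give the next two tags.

First digit: 1, 3, 5, 7, 9, 1 → 3 → 5 (+2 each step, mod 10).
For the second digit, +3 each step, mod 10: 6, 9, 2, 5, 8, 1 → 4 → 7.
So the next two tags are 34 and 57.

34, 57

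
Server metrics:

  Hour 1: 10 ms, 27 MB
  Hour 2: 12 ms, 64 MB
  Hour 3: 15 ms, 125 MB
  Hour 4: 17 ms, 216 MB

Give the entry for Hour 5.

Ms: alternating steps +2, +3, +2, +3, …, so 10, 12, 15, 17 → 20.
MB: perfect cubes: 3³, 4³, 5³, …, so 27, 64, 125, 216 → 343.
Combining the parts gives 20 ms, 343 MB.

20 ms, 343 MB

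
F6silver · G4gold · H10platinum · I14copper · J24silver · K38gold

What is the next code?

L62platinum

Letter: letters move forward 1 place in the alphabet; F, G, H, I, J, K → L.
Second component — each term is the sum of the two before it: 6, 4, 10, 14, 24, 38 → 62.
For the metal, repeats silver → gold → platinum → copper: silver, gold, platinum, copper, silver, gold → platinum.
Putting it together: L62platinum.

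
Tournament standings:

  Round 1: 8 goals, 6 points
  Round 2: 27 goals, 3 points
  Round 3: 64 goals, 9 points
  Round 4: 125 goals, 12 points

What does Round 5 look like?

Goals goes 8, 27, 64, 125 → 216 (perfect cubes: 2³, 3³, 4³, …).
Points: each term is the sum of the two before it, so 6, 3, 9, 12 → 21.
Combining the parts gives 216 goals, 21 points.

216 goals, 21 points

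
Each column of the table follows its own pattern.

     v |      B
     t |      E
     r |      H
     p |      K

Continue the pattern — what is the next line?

n  N

First letter goes v, t, r, p → n (letters move back 2 places in the alphabet).
Second letter — letters move forward 3 places in the alphabet: B, E, H, K → N.
So the next line is n  N.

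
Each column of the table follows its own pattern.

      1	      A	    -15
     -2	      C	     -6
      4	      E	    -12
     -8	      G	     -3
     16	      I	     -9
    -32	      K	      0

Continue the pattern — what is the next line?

First component: 1, -2, 4, -8, 16, -32 → 64 (×(-2) each step).
Letter: letters move forward 2 places in the alphabet, so A, C, E, G, I, K → M.
Third component: alternating steps +9, −6, +9, −6, …; -15, -6, -12, -3, -9, 0 → -6.
Putting it together: 64  M  -6.

64  M  -6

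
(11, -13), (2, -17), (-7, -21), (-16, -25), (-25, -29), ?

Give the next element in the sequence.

First part goes 11, 2, -7, -16, -25 → -34 (−9 each step).
For the second part, −4 each step: -13, -17, -21, -25, -29 → -33.
So the next element is (-34, -33).

(-34, -33)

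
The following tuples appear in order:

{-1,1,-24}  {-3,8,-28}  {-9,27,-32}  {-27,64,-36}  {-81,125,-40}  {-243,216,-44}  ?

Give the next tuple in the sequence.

{-729,343,-48}

For the first value, ×3 each step: -1, -3, -9, -27, -81, -243 → -729.
Second value: perfect cubes: 1³, 2³, 3³, …, so 1, 8, 27, 64, 125, 216 → 343.
Third value: −4 each step, so -24, -28, -32, -36, -40, -44 → -48.
Putting it together: {-729,343,-48}.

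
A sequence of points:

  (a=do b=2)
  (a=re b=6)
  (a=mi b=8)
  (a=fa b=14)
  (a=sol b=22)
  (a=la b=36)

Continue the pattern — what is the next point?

(a=ti b=58)

A goes do, re, mi, fa, sol, la → ti (runs through the solfège scale do→ti).
B goes 2, 6, 8, 14, 22, 36 → 58 (each term is the sum of the two before it).
Putting it together: (a=ti b=58).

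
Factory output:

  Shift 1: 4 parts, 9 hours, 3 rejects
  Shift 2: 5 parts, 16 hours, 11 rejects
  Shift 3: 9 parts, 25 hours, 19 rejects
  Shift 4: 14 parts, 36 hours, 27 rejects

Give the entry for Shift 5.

23 parts, 49 hours, 35 rejects

For the parts, each term is the sum of the two before it: 4, 5, 9, 14 → 23.
Hours: perfect squares: 3², 4², 5², …; 9, 16, 25, 36 → 49.
For the rejects, +8 each step: 3, 11, 19, 27 → 35.
Putting it together: 23 parts, 49 hours, 35 rejects.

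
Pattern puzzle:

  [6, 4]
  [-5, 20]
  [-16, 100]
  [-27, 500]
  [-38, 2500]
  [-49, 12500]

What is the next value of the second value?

Second value: ×5 each step, so 4, 20, 100, 500, 2500, 12500 → 62500.

62500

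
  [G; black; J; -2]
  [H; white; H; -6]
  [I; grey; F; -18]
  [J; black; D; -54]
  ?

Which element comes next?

For the first letter, letters move forward 1 place in the alphabet: G, H, I, J → K.
Shade — repeats black → white → grey: black, white, grey, black → white.
Second letter: J, H, F, D → B (letters move back 2 places in the alphabet).
Fourth coordinate: -2, -6, -18, -54 → -162 (×3 each step).
Putting it together: [K; white; B; -162].

[K; white; B; -162]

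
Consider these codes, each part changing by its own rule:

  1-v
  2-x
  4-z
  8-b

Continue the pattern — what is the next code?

16-d

First component goes 1, 2, 4, 8 → 16 (×2 each step).
Letter — letters move forward 2 places in the alphabet, wrapping Z→A: v, x, z, b → d.
Putting it together: 16-d.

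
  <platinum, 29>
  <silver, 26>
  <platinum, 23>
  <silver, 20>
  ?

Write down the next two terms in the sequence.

Metal goes platinum, silver, platinum, silver → platinum → silver (alternates platinum ↔ silver).
Second slot: −3 each step, so 29, 26, 23, 20 → 17 → 14.
So the next two terms are <platinum, 17> and <silver, 14>.

<platinum, 17>, <silver, 14>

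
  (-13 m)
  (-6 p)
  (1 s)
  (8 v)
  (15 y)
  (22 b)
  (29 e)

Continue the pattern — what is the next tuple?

First value: +7 each step; -13, -6, 1, 8, 15, 22, 29 → 36.
Letter: m, p, s, v, y, b, e → h (letters move forward 3 places in the alphabet, wrapping Z→A).
So the next tuple is (36 h).

(36 h)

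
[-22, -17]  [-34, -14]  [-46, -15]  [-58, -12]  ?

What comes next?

First part: −12 each step; -22, -34, -46, -58 → -70.
Second part: alternating steps +3, −1, +3, −1, …, so -17, -14, -15, -12 → -13.
Putting it together: [-70, -13].

[-70, -13]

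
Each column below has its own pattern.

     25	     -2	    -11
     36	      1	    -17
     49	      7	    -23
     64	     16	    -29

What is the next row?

81  28  -35

First component: perfect squares: 5², 6², 7², …, so 25, 36, 49, 64 → 81.
Second component: -2, 1, 7, 16 → 28 (differences are 3, 6, 9, … (increasing by 3 each time)).
Third component: −6 each step; -11, -17, -23, -29 → -35.
So the next row is 81  28  -35.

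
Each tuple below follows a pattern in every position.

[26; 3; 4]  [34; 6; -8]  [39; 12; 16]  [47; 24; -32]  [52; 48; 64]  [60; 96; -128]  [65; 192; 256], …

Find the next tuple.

First value: 26, 34, 39, 47, 52, 60, 65 → 73 (alternating steps +8, +5, +8, +5, …).
Second value: ×2 each step; 3, 6, 12, 24, 48, 96, 192 → 384.
Third value goes 4, -8, 16, -32, 64, -128, 256 → -512 (×(-2) each step).
Combining the parts gives [73; 384; -512].

[73; 384; -512]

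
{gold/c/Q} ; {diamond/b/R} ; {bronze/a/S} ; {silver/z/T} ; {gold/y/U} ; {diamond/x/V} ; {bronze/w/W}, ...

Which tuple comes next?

{silver/v/X}

For the rank, repeats gold → diamond → bronze → silver: gold, diamond, bronze, silver, gold, diamond, bronze → silver.
First letter: c, b, a, z, y, x, w → v (letters move back 1 place in the alphabet, wrapping A→Z).
Second letter: letters move forward 1 place in the alphabet; Q, R, S, T, U, V, W → X.
Combining the parts gives {silver/v/X}.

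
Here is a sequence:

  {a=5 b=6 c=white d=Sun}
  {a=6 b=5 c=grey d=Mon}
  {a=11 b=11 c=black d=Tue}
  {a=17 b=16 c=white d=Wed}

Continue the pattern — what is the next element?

{a=28 b=27 c=grey d=Thu}

A goes 5, 6, 11, 17 → 28 (each term is the sum of the two before it).
B: each term is the sum of the two before it; 6, 5, 11, 16 → 27.
C goes white, grey, black, white → grey (repeats white → grey → black).
D goes Sun, Mon, Tue, Wed → Thu (runs through the weekdays Mon→Sun).
Putting it together: {a=28 b=27 c=grey d=Thu}.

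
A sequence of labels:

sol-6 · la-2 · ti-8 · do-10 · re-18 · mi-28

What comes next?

Note: sol, la, ti, do, re, mi → fa (runs through the solfège scale do→ti).
For the second component, each term is the sum of the two before it: 6, 2, 8, 10, 18, 28 → 46.
Putting it together: fa-46.

fa-46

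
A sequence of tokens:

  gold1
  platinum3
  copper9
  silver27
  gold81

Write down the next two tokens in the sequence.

For the metal, repeats gold → platinum → copper → silver: gold, platinum, copper, silver, gold → platinum → copper.
For the second component, ×3 each step: 1, 3, 9, 27, 81 → 243 → 729.
Putting the parts together: platinum243 and then copper729.

platinum243, copper729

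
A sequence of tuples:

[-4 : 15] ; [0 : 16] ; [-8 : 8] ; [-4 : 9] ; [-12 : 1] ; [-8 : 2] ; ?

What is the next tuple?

[-16 : -6]

First entry: alternating steps +4, −8, +4, −8, …, so -4, 0, -8, -4, -12, -8 → -16.
Second entry — alternating steps +1, −8, +1, −8, …: 15, 16, 8, 9, 1, 2 → -6.
Putting it together: [-16 : -6].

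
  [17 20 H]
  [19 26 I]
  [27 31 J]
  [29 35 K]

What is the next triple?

First entry — alternating steps +2, +8, +2, +8, …: 17, 19, 27, 29 → 37.
Second entry: 20, 26, 31, 35 → 38 (differences are 6, 5, 4, … (decreasing by 1 each time)).
Letter — letters move forward 1 place in the alphabet: H, I, J, K → L.
So the next triple is [37 38 L].

[37 38 L]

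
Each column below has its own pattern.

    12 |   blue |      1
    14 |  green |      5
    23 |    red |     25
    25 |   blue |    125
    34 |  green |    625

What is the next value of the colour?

red

First component: 12, 14, 23, 25, 34 → 36 (alternating steps +2, +9, +2, +9, …).
Colour — repeats blue → green → red: blue, green, red, blue, green → red.
Third component: ×5 each step, so 1, 5, 25, 125, 625 → 3125.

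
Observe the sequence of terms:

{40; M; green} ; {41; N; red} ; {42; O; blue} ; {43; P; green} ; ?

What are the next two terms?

First entry: +1 each step, so 40, 41, 42, 43 → 44 → 45.
Letter: letters move forward 1 place in the alphabet, so M, N, O, P → Q → R.
Colour: repeats green → red → blue, so green, red, blue, green → red → blue.
So the next two terms are {44; Q; red} and {45; R; blue}.

{44; Q; red}, {45; R; blue}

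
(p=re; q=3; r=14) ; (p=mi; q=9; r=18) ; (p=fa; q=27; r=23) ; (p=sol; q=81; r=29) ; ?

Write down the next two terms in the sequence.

(p=la; q=243; r=36), (p=ti; q=729; r=44)

P: runs through the solfège scale do→ti, so re, mi, fa, sol → la → ti.
Q: 3, 9, 27, 81 → 243 → 729 (×3 each step).
R goes 14, 18, 23, 29 → 36 → 44 (differences are 4, 5, 6, … (increasing by 1 each time)).
So the next two terms are (p=la; q=243; r=36) and (p=ti; q=729; r=44).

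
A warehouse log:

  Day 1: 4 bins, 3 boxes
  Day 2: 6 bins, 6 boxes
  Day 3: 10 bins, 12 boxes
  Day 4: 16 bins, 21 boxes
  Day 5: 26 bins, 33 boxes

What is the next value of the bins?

Bins — each term is the sum of the two before it: 4, 6, 10, 16, 26 → 42.

42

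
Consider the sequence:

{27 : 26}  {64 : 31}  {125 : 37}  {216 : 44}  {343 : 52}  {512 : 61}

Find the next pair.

First part: perfect cubes: 3³, 4³, 5³, …, so 27, 64, 125, 216, 343, 512 → 729.
Second part: differences are 5, 6, 7, … (increasing by 1 each time); 26, 31, 37, 44, 52, 61 → 71.
Putting it together: {729 : 71}.

{729 : 71}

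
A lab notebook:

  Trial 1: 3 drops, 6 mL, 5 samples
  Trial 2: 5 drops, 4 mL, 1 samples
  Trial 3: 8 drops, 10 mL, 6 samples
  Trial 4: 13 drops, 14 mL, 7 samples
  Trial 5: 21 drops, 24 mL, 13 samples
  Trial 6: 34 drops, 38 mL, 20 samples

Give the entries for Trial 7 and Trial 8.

Drops: 3, 5, 8, 13, 21, 34 → 55 → 89 (each term is the sum of the two before it).
ML: 6, 4, 10, 14, 24, 38 → 62 → 100 (each term is the sum of the two before it).
For the samples, each term is the sum of the two before it: 5, 1, 6, 7, 13, 20 → 33 → 53.
Putting the parts together: 55 drops, 62 mL, 33 samples and then 89 drops, 100 mL, 53 samples.

55 drops, 62 mL, 33 samples; 89 drops, 100 mL, 53 samples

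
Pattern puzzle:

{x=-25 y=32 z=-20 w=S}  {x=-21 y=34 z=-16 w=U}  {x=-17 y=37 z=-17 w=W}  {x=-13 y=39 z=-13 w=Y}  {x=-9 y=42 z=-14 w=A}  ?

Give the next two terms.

{x=-5 y=44 z=-10 w=C}, {x=-1 y=47 z=-11 w=E}

X — +4 each step: -25, -21, -17, -13, -9 → -5 → -1.
Y: 32, 34, 37, 39, 42 → 44 → 47 (alternating steps +2, +3, +2, +3, …).
Z — alternating steps +4, −1, +4, −1, …: -20, -16, -17, -13, -14 → -10 → -11.
W — letters move forward 2 places in the alphabet, wrapping Z→A: S, U, W, Y, A → C → E.
So the next two terms are {x=-5 y=44 z=-10 w=C} and {x=-1 y=47 z=-11 w=E}.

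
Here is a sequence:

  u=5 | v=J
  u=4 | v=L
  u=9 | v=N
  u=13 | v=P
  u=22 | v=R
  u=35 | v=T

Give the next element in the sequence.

U goes 5, 4, 9, 13, 22, 35 → 57 (each term is the sum of the two before it).
For the v, letters move forward 2 places in the alphabet: J, L, N, P, R, T → V.
So the next element is u=57 | v=V.

u=57 | v=V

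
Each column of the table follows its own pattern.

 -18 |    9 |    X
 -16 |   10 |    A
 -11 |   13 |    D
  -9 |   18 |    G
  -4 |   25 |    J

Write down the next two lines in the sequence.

-2  34  M; 3  45  P

First component — alternating steps +2, +5, +2, +5, …: -18, -16, -11, -9, -4 → -2 → 3.
Second component — differences are 1, 3, 5, … (increasing by 2 each time): 9, 10, 13, 18, 25 → 34 → 45.
Letter: X, A, D, G, J → M → P (letters move forward 3 places in the alphabet, wrapping Z→A).
So the next two lines are -2  34  M and 3  45  P.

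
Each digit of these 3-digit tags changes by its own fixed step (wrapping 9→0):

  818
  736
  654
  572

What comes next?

490

For the first digit, −1 each step, mod 10: 8, 7, 6, 5 → 4.
Second digit: 1, 3, 5, 7 → 9 (+2 each step, mod 10).
Third digit goes 8, 6, 4, 2 → 0 (−2 each step, mod 10).
So the next tag is 490.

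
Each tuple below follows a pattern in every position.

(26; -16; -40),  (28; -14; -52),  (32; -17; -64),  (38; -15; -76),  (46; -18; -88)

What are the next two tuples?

(56; -16; -100), (68; -19; -112)

First value — differences are 2, 4, 6, … (increasing by 2 each time): 26, 28, 32, 38, 46 → 56 → 68.
Second value: alternating steps +2, −3, +2, −3, …, so -16, -14, -17, -15, -18 → -16 → -19.
Third value: −12 each step; -40, -52, -64, -76, -88 → -100 → -112.
So the next two tuples are (56; -16; -100) and (68; -19; -112).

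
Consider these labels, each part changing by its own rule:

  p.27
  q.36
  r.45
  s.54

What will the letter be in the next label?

t

Letter goes p, q, r, s → t (letters move forward 1 place in the alphabet).
Second component: +9 each step, so 27, 36, 45, 54 → 63.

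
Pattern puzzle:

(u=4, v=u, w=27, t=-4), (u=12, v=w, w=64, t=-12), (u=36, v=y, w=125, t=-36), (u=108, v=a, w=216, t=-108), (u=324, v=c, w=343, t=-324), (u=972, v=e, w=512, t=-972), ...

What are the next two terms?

(u=2916, v=g, w=729, t=-2916), (u=8748, v=i, w=1000, t=-8748)

U: 4, 12, 36, 108, 324, 972 → 2916 → 8748 (×3 each step).
V: u, w, y, a, c, e → g → i (letters move forward 2 places in the alphabet, wrapping Z→A).
W: perfect cubes: 3³, 4³, 5³, …; 27, 64, 125, 216, 343, 512 → 729 → 1000.
T: always the negative of the u; -4, -12, -36, -108, -324, -972 → -2916 → -8748.
So the next two terms are (u=2916, v=g, w=729, t=-2916) and (u=8748, v=i, w=1000, t=-8748).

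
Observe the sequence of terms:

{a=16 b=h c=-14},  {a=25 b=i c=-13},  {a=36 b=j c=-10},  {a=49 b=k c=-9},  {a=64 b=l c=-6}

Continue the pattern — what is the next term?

{a=81 b=m c=-5}

A: perfect squares: 4², 5², 6², …; 16, 25, 36, 49, 64 → 81.
For the b, letters move forward 1 place in the alphabet: h, i, j, k, l → m.
C: -14, -13, -10, -9, -6 → -5 (alternating steps +1, +3, +1, +3, …).
So the next term is {a=81 b=m c=-5}.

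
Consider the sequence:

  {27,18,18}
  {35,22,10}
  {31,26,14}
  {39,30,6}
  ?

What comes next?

{35,34,10}

For the first value, alternating steps +8, −4, +8, −4, …: 27, 35, 31, 39 → 35.
Second value: +4 each step; 18, 22, 26, 30 → 34.
Third value: together with the first value always sums to 45; 18, 10, 14, 6 → 10.
Combining the parts gives {35,34,10}.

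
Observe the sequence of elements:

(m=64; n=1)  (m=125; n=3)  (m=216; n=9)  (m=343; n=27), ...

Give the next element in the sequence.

M goes 64, 125, 216, 343 → 512 (perfect cubes: 4³, 5³, 6³, …).
N: 1, 3, 9, 27 → 81 (×3 each step).
Combining the parts gives (m=512; n=81).

(m=512; n=81)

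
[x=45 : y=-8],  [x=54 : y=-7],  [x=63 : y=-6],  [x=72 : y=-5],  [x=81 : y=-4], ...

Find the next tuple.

[x=90 : y=-3]

X: 45, 54, 63, 72, 81 → 90 (+9 each step).
Y: +1 each step, so -8, -7, -6, -5, -4 → -3.
Putting it together: [x=90 : y=-3].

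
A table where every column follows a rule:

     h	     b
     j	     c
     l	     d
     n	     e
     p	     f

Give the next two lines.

First letter goes h, j, l, n, p → r → t (letters move forward 2 places in the alphabet).
Second letter goes b, c, d, e, f → g → h (letters move forward 1 place in the alphabet).
So the next two lines are r  g and t  h.

r  g; t  h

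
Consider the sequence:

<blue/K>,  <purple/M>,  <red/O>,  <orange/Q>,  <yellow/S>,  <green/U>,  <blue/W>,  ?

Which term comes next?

Colour: blue, purple, red, orange, yellow, green, blue → purple (repeats blue → purple → red → orange → yellow → green).
Letter goes K, M, O, Q, S, U, W → Y (letters move forward 2 places in the alphabet).
Putting it together: <purple/Y>.

<purple/Y>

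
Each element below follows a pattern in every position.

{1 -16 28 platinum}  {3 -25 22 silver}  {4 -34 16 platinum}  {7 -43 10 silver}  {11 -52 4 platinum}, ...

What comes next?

{18 -61 -2 silver}

First component goes 1, 3, 4, 7, 11 → 18 (each term is the sum of the two before it).
Second component — −9 each step: -16, -25, -34, -43, -52 → -61.
Third component: −6 each step; 28, 22, 16, 10, 4 → -2.
Metal goes platinum, silver, platinum, silver, platinum → silver (alternates platinum ↔ silver).
Combining the parts gives {18 -61 -2 silver}.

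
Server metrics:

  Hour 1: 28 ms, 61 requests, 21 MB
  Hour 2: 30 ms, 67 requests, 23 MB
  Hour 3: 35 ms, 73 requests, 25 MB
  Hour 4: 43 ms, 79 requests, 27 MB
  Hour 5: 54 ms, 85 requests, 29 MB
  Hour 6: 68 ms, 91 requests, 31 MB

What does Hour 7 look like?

85 ms, 97 requests, 33 MB

Ms: differences are 2, 5, 8, … (increasing by 3 each time), so 28, 30, 35, 43, 54, 68 → 85.
Requests: +6 each step; 61, 67, 73, 79, 85, 91 → 97.
For the MB, +2 each step: 21, 23, 25, 27, 29, 31 → 33.
Combining the parts gives 85 ms, 97 requests, 33 MB.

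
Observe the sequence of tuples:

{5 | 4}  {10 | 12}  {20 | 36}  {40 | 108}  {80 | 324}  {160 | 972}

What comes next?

{320 | 2916}

First value: 5, 10, 20, 40, 80, 160 → 320 (×2 each step).
Second value goes 4, 12, 36, 108, 324, 972 → 2916 (×3 each step).
Combining the parts gives {320 | 2916}.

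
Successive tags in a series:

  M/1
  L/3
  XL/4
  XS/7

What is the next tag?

Size: runs through clothing sizes XS→XL, so M, L, XL, XS → S.
Second component: each term is the sum of the two before it, so 1, 3, 4, 7 → 11.
So the next tag is S/11.

S/11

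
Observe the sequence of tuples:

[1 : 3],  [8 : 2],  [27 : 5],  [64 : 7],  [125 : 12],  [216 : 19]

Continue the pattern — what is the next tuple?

First slot: perfect cubes: 1³, 2³, 3³, …; 1, 8, 27, 64, 125, 216 → 343.
Second slot: each term is the sum of the two before it, so 3, 2, 5, 7, 12, 19 → 31.
Combining the parts gives [343 : 31].

[343 : 31]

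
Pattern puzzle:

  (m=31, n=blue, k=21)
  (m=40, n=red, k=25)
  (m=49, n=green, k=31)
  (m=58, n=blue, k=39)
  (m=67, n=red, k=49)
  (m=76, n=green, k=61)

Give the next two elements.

For the m, +9 each step: 31, 40, 49, 58, 67, 76 → 85 → 94.
N: repeats blue → red → green, so blue, red, green, blue, red, green → blue → red.
K: differences are 4, 6, 8, … (increasing by 2 each time); 21, 25, 31, 39, 49, 61 → 75 → 91.
So the next two elements are (m=85, n=blue, k=75) and (m=94, n=red, k=91).

(m=85, n=blue, k=75), (m=94, n=red, k=91)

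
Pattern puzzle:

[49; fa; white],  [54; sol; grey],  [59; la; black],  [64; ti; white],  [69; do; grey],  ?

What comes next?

[74; re; black]

First entry: +5 each step, so 49, 54, 59, 64, 69 → 74.
Note goes fa, sol, la, ti, do → re (runs through the solfège scale do→ti).
Shade goes white, grey, black, white, grey → black (repeats white → grey → black).
So the next tuple is [74; re; black].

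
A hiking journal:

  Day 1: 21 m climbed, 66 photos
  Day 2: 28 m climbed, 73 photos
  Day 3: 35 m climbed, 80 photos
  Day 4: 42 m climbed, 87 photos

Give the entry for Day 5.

M climbed — +7 each step: 21, 28, 35, 42 → 49.
Photos: +7 each step, so 66, 73, 80, 87 → 94.
Putting it together: 49 m climbed, 94 photos.

49 m climbed, 94 photos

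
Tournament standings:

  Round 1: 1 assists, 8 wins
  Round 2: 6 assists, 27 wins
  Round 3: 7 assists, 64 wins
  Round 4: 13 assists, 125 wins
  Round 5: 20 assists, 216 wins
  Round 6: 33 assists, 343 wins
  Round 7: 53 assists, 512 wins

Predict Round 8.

86 assists, 729 wins

For the assists, each term is the sum of the two before it: 1, 6, 7, 13, 20, 33, 53 → 86.
Wins: 8, 27, 64, 125, 216, 343, 512 → 729 (perfect cubes: 2³, 3³, 4³, …).
Combining the parts gives 86 assists, 729 wins.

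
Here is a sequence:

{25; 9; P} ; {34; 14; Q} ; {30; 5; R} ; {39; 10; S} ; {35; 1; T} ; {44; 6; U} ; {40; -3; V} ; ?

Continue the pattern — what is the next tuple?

First value: alternating steps +9, −4, +9, −4, …; 25, 34, 30, 39, 35, 44, 40 → 49.
Second value goes 9, 14, 5, 10, 1, 6, -3 → 2 (alternating steps +5, −9, +5, −9, …).
Letter: P, Q, R, S, T, U, V → W (letters move forward 1 place in the alphabet).
Putting it together: {49; 2; W}.

{49; 2; W}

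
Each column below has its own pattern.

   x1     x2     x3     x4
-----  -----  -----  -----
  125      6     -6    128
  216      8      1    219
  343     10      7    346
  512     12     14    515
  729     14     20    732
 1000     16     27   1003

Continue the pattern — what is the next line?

Column x1 goes 125, 216, 343, 512, 729, 1000 → 1331 (perfect cubes: 5³, 6³, 7³, …).
Column x2: +2 each step; 6, 8, 10, 12, 14, 16 → 18.
Column x3: alternating steps +7, +6, +7, +6, …; -6, 1, 7, 14, 20, 27 → 33.
Column x4 — always 3 more than the column x1: 128, 219, 346, 515, 732, 1003 → 1334.
Combining the parts gives 1331  18  33  1334.

1331  18  33  1334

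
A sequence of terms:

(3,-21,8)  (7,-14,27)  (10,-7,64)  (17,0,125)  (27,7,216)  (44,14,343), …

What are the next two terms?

(71,21,512), (115,28,729)

First part: 3, 7, 10, 17, 27, 44 → 71 → 115 (each term is the sum of the two before it).
Second part: +7 each step, so -21, -14, -7, 0, 7, 14 → 21 → 28.
Third part: 8, 27, 64, 125, 216, 343 → 512 → 729 (perfect cubes: 2³, 3³, 4³, …).
Putting the parts together: (71,21,512) and then (115,28,729).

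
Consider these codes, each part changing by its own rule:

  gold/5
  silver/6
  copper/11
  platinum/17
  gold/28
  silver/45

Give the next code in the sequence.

copper/73

Metal — repeats gold → silver → copper → platinum: gold, silver, copper, platinum, gold, silver → copper.
For the second component, each term is the sum of the two before it: 5, 6, 11, 17, 28, 45 → 73.
Combining the parts gives copper/73.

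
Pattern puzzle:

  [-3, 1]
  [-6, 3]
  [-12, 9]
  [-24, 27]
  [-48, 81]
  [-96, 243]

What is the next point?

[-192, 729]

First component — ×2 each step: -3, -6, -12, -24, -48, -96 → -192.
For the second component, ×3 each step: 1, 3, 9, 27, 81, 243 → 729.
Combining the parts gives [-192, 729].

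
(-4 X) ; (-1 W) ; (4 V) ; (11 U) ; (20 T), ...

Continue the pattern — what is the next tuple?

(31 S)

First component: differences are 3, 5, 7, … (increasing by 2 each time), so -4, -1, 4, 11, 20 → 31.
Letter: X, W, V, U, T → S (letters move back 1 place in the alphabet).
So the next tuple is (31 S).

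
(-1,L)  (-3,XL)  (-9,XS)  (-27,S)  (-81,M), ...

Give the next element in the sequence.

First value: ×3 each step; -1, -3, -9, -27, -81 → -243.
For the size, runs through clothing sizes XS→XL: L, XL, XS, S, M → L.
Putting it together: (-243,L).

(-243,L)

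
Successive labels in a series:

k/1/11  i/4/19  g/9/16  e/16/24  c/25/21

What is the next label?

a/36/29

Letter: k, i, g, e, c → a (letters move back 2 places in the alphabet).
Second component — perfect squares: 1², 2², 3², …: 1, 4, 9, 16, 25 → 36.
Third component: alternating steps +8, −3, +8, −3, …, so 11, 19, 16, 24, 21 → 29.
Combining the parts gives a/36/29.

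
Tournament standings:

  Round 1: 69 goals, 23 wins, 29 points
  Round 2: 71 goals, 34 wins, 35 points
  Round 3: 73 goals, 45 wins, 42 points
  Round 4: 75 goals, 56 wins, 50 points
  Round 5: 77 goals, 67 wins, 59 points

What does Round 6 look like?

79 goals, 78 wins, 69 points

Goals: +2 each step, so 69, 71, 73, 75, 77 → 79.
Wins goes 23, 34, 45, 56, 67 → 78 (+11 each step).
Points: differences are 6, 7, 8, … (increasing by 1 each time), so 29, 35, 42, 50, 59 → 69.
So the next row is 79 goals, 78 wins, 69 points.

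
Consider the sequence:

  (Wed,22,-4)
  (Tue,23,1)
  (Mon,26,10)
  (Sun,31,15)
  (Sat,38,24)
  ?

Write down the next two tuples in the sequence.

(Fri,47,29), (Thu,58,38)

Day: runs backward through the weekdays Mon→Sun; Wed, Tue, Mon, Sun, Sat → Fri → Thu.
For the second coordinate, differences are 1, 3, 5, … (increasing by 2 each time): 22, 23, 26, 31, 38 → 47 → 58.
Third coordinate: -4, 1, 10, 15, 24 → 29 → 38 (alternating steps +5, +9, +5, +9, …).
Putting the parts together: (Fri,47,29) and then (Thu,58,38).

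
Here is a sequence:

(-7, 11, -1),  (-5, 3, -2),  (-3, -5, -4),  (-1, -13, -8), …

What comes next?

(1, -21, -16)

First component: -7, -5, -3, -1 → 1 (+2 each step).
Second component — −8 each step: 11, 3, -5, -13 → -21.
Third component goes -1, -2, -4, -8 → -16 (×2 each step).
Putting it together: (1, -21, -16).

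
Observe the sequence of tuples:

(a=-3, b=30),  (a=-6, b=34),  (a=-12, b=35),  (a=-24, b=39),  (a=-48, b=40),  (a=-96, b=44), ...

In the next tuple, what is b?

45

B — alternating steps +4, +1, +4, +1, …: 30, 34, 35, 39, 40, 44 → 45.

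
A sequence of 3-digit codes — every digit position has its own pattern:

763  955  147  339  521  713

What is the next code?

905

First digit: 7, 9, 1, 3, 5, 7 → 9 (+2 each step, mod 10).
Second digit: −1 each step, mod 10; 6, 5, 4, 3, 2, 1 → 0.
For the third digit, +2 each step, mod 10: 3, 5, 7, 9, 1, 3 → 5.
So the next code is 905.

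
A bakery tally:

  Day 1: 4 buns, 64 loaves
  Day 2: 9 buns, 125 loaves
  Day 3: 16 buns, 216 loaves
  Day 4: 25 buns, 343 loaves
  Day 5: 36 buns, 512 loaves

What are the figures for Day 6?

For the buns, perfect squares: 2², 3², 4², …: 4, 9, 16, 25, 36 → 49.
Loaves: 64, 125, 216, 343, 512 → 729 (perfect cubes: 4³, 5³, 6³, …).
Combining the parts gives 49 buns, 729 loaves.

49 buns, 729 loaves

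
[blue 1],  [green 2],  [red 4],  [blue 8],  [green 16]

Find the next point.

[red 32]

For the colour, repeats blue → green → red: blue, green, red, blue, green → red.
Second entry: 1, 2, 4, 8, 16 → 32 (×2 each step).
Putting it together: [red 32].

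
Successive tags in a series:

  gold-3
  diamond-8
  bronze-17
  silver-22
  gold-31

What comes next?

diamond-36

Rank goes gold, diamond, bronze, silver, gold → diamond (repeats gold → diamond → bronze → silver).
Second component: 3, 8, 17, 22, 31 → 36 (alternating steps +5, +9, +5, +9, …).
Combining the parts gives diamond-36.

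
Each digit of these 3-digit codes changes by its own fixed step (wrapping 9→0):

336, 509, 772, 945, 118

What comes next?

381

First digit goes 3, 5, 7, 9, 1 → 3 (+2 each step, mod 10).
Second digit — −3 each step, mod 10: 3, 0, 7, 4, 1 → 8.
Third digit goes 6, 9, 2, 5, 8 → 1 (+3 each step, mod 10).
Combining the parts gives 381.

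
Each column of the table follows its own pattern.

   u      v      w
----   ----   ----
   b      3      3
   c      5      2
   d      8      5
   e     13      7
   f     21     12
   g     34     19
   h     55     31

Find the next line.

For the column u, letters move forward 1 place in the alphabet: b, c, d, e, f, g, h → i.
Column v — each term is the sum of the two before it: 3, 5, 8, 13, 21, 34, 55 → 89.
Column w — each term is the sum of the two before it: 3, 2, 5, 7, 12, 19, 31 → 50.
So the next line is i  89  50.

i  89  50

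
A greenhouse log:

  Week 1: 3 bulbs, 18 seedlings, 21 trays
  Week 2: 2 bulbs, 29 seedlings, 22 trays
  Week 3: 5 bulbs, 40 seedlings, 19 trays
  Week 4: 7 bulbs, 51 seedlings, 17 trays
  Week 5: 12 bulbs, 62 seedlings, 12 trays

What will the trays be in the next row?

Bulbs goes 3, 2, 5, 7, 12 → 19 (each term is the sum of the two before it).
Trays: 21, 22, 19, 17, 12 → 5 (together with the bulbs always sums to 24).

5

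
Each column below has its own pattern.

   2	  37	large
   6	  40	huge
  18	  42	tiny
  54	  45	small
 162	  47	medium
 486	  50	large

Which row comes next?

First component goes 2, 6, 18, 54, 162, 486 → 1458 (×3 each step).
For the second component, alternating steps +3, +2, +3, +2, …: 37, 40, 42, 45, 47, 50 → 52.
Size: repeats large → huge → tiny → small → medium, so large, huge, tiny, small, medium, large → huge.
Combining the parts gives 1458  52  huge.

1458  52  huge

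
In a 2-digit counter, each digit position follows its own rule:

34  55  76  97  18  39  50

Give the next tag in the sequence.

First digit: +2 each step, mod 10, so 3, 5, 7, 9, 1, 3, 5 → 7.
Second digit: +1 each step, mod 10, so 4, 5, 6, 7, 8, 9, 0 → 1.
Putting it together: 71.

71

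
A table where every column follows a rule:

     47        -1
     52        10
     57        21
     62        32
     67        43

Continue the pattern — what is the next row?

For the first component, +5 each step: 47, 52, 57, 62, 67 → 72.
For the second component, +11 each step: -1, 10, 21, 32, 43 → 54.
Combining the parts gives 72  54.

72  54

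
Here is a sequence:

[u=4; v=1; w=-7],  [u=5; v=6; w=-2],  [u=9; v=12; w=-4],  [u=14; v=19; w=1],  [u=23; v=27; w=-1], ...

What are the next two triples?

For the u, each term is the sum of the two before it: 4, 5, 9, 14, 23 → 37 → 60.
V: differences are 5, 6, 7, … (increasing by 1 each time); 1, 6, 12, 19, 27 → 36 → 46.
W: alternating steps +5, −2, +5, −2, …, so -7, -2, -4, 1, -1 → 4 → 2.
Putting the parts together: [u=37; v=36; w=4] and then [u=60; v=46; w=2].

[u=37; v=36; w=4], [u=60; v=46; w=2]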